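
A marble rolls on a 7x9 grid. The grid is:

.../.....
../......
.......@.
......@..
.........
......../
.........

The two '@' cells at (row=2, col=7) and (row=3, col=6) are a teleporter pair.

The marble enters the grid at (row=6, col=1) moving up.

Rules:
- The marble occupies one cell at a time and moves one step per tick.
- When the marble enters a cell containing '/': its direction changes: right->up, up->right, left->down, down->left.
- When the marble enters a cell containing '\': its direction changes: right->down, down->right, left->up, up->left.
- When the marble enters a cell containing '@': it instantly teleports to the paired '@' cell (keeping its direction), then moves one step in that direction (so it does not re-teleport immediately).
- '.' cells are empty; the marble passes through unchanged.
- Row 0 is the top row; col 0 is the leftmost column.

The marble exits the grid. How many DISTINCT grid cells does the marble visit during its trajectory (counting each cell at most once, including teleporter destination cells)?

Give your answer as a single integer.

Answer: 7

Derivation:
Step 1: enter (6,1), '.' pass, move up to (5,1)
Step 2: enter (5,1), '.' pass, move up to (4,1)
Step 3: enter (4,1), '.' pass, move up to (3,1)
Step 4: enter (3,1), '.' pass, move up to (2,1)
Step 5: enter (2,1), '.' pass, move up to (1,1)
Step 6: enter (1,1), '.' pass, move up to (0,1)
Step 7: enter (0,1), '.' pass, move up to (-1,1)
Step 8: at (-1,1) — EXIT via top edge, pos 1
Distinct cells visited: 7 (path length 7)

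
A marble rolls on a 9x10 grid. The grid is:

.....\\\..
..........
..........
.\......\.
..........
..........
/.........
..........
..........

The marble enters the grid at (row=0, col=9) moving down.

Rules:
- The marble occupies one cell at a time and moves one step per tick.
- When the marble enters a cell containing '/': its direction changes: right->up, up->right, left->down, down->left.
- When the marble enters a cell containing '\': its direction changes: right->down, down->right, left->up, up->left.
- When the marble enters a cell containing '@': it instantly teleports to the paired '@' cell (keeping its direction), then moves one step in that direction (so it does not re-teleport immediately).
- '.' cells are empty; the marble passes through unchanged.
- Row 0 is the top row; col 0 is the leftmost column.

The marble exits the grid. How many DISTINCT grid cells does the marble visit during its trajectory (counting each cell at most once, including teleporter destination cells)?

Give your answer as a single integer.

Step 1: enter (0,9), '.' pass, move down to (1,9)
Step 2: enter (1,9), '.' pass, move down to (2,9)
Step 3: enter (2,9), '.' pass, move down to (3,9)
Step 4: enter (3,9), '.' pass, move down to (4,9)
Step 5: enter (4,9), '.' pass, move down to (5,9)
Step 6: enter (5,9), '.' pass, move down to (6,9)
Step 7: enter (6,9), '.' pass, move down to (7,9)
Step 8: enter (7,9), '.' pass, move down to (8,9)
Step 9: enter (8,9), '.' pass, move down to (9,9)
Step 10: at (9,9) — EXIT via bottom edge, pos 9
Distinct cells visited: 9 (path length 9)

Answer: 9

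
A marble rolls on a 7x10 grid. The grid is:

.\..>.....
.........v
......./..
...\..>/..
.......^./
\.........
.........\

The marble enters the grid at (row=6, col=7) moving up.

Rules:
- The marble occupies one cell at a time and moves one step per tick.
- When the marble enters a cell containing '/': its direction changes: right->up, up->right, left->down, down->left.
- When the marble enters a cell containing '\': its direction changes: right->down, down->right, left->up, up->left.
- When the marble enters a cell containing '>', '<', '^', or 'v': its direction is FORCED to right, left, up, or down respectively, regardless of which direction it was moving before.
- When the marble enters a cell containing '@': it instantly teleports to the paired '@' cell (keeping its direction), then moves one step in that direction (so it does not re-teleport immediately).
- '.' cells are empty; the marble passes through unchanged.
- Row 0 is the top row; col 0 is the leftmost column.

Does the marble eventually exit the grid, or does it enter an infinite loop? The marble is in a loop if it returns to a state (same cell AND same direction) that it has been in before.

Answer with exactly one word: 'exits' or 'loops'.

Answer: exits

Derivation:
Step 1: enter (6,7), '.' pass, move up to (5,7)
Step 2: enter (5,7), '.' pass, move up to (4,7)
Step 3: enter (4,7), '^' forces up->up, move up to (3,7)
Step 4: enter (3,7), '/' deflects up->right, move right to (3,8)
Step 5: enter (3,8), '.' pass, move right to (3,9)
Step 6: enter (3,9), '.' pass, move right to (3,10)
Step 7: at (3,10) — EXIT via right edge, pos 3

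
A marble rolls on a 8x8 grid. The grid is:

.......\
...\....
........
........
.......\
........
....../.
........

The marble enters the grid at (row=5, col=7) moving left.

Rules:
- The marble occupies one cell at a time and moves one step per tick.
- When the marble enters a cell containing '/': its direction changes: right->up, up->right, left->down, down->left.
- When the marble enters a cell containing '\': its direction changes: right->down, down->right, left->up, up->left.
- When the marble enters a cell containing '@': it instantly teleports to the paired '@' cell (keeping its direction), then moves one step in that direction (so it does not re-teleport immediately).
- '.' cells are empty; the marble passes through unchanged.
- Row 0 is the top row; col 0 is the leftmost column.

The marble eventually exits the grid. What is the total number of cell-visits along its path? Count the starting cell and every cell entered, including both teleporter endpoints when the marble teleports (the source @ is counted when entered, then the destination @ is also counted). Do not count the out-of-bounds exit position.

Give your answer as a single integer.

Answer: 8

Derivation:
Step 1: enter (5,7), '.' pass, move left to (5,6)
Step 2: enter (5,6), '.' pass, move left to (5,5)
Step 3: enter (5,5), '.' pass, move left to (5,4)
Step 4: enter (5,4), '.' pass, move left to (5,3)
Step 5: enter (5,3), '.' pass, move left to (5,2)
Step 6: enter (5,2), '.' pass, move left to (5,1)
Step 7: enter (5,1), '.' pass, move left to (5,0)
Step 8: enter (5,0), '.' pass, move left to (5,-1)
Step 9: at (5,-1) — EXIT via left edge, pos 5
Path length (cell visits): 8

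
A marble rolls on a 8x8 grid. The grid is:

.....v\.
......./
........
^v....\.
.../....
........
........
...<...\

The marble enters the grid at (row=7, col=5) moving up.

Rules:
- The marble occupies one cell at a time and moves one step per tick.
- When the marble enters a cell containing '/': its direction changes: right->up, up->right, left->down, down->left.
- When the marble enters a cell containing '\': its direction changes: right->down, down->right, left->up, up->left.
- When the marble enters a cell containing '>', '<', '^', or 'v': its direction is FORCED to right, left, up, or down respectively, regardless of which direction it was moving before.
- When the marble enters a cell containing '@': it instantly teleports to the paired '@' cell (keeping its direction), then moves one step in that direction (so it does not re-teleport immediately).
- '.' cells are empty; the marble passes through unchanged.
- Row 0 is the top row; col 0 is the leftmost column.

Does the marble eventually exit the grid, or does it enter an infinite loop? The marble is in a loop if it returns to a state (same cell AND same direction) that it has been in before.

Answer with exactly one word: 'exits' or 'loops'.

Step 1: enter (7,5), '.' pass, move up to (6,5)
Step 2: enter (6,5), '.' pass, move up to (5,5)
Step 3: enter (5,5), '.' pass, move up to (4,5)
Step 4: enter (4,5), '.' pass, move up to (3,5)
Step 5: enter (3,5), '.' pass, move up to (2,5)
Step 6: enter (2,5), '.' pass, move up to (1,5)
Step 7: enter (1,5), '.' pass, move up to (0,5)
Step 8: enter (0,5), 'v' forces up->down, move down to (1,5)
Step 9: enter (1,5), '.' pass, move down to (2,5)
Step 10: enter (2,5), '.' pass, move down to (3,5)
Step 11: enter (3,5), '.' pass, move down to (4,5)
Step 12: enter (4,5), '.' pass, move down to (5,5)
Step 13: enter (5,5), '.' pass, move down to (6,5)
Step 14: enter (6,5), '.' pass, move down to (7,5)
Step 15: enter (7,5), '.' pass, move down to (8,5)
Step 16: at (8,5) — EXIT via bottom edge, pos 5

Answer: exits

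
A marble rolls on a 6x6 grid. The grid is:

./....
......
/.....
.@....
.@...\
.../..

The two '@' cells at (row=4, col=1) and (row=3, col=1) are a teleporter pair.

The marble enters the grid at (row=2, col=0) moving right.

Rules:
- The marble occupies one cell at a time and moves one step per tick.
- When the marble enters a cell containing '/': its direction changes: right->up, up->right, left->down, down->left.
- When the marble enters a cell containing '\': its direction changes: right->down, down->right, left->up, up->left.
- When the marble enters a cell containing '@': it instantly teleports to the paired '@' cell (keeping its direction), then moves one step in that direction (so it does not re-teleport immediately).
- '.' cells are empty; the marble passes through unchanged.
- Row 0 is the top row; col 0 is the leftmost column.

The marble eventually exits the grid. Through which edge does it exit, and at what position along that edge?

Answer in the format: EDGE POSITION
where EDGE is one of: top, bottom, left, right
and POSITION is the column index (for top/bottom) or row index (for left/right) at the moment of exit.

Answer: top 0

Derivation:
Step 1: enter (2,0), '/' deflects right->up, move up to (1,0)
Step 2: enter (1,0), '.' pass, move up to (0,0)
Step 3: enter (0,0), '.' pass, move up to (-1,0)
Step 4: at (-1,0) — EXIT via top edge, pos 0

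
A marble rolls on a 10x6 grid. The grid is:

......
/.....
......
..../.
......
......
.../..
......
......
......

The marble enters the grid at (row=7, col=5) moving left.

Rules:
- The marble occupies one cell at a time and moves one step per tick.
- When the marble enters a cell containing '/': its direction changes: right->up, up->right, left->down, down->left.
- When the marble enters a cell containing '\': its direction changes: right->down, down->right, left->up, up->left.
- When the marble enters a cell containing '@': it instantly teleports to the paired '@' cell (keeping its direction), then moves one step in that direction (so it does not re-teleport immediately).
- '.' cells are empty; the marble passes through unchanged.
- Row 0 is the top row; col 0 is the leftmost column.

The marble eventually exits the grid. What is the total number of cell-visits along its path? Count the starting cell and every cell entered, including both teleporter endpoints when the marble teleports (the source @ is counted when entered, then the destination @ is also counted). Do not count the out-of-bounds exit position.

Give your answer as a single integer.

Answer: 6

Derivation:
Step 1: enter (7,5), '.' pass, move left to (7,4)
Step 2: enter (7,4), '.' pass, move left to (7,3)
Step 3: enter (7,3), '.' pass, move left to (7,2)
Step 4: enter (7,2), '.' pass, move left to (7,1)
Step 5: enter (7,1), '.' pass, move left to (7,0)
Step 6: enter (7,0), '.' pass, move left to (7,-1)
Step 7: at (7,-1) — EXIT via left edge, pos 7
Path length (cell visits): 6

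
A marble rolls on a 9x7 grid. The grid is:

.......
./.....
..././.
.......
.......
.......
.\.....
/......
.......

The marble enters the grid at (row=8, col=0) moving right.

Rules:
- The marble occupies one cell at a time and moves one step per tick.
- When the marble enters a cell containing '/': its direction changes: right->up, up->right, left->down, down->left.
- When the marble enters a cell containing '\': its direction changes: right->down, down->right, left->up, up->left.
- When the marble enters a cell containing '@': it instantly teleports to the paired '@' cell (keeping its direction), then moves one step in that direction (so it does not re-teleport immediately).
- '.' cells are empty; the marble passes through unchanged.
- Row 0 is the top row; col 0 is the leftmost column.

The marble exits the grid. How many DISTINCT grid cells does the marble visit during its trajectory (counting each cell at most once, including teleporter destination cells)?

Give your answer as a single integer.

Step 1: enter (8,0), '.' pass, move right to (8,1)
Step 2: enter (8,1), '.' pass, move right to (8,2)
Step 3: enter (8,2), '.' pass, move right to (8,3)
Step 4: enter (8,3), '.' pass, move right to (8,4)
Step 5: enter (8,4), '.' pass, move right to (8,5)
Step 6: enter (8,5), '.' pass, move right to (8,6)
Step 7: enter (8,6), '.' pass, move right to (8,7)
Step 8: at (8,7) — EXIT via right edge, pos 8
Distinct cells visited: 7 (path length 7)

Answer: 7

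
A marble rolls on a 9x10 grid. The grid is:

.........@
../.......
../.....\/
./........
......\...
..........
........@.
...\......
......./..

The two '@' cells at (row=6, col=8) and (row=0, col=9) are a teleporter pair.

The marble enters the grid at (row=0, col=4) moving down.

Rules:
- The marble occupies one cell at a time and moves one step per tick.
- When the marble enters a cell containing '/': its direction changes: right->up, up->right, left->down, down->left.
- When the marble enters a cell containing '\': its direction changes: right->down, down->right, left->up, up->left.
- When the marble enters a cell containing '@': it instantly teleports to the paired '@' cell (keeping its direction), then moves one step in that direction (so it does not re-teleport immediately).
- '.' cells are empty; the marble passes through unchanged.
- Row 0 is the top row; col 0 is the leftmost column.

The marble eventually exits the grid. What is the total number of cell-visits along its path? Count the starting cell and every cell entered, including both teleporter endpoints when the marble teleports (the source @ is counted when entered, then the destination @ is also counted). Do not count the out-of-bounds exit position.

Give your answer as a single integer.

Answer: 9

Derivation:
Step 1: enter (0,4), '.' pass, move down to (1,4)
Step 2: enter (1,4), '.' pass, move down to (2,4)
Step 3: enter (2,4), '.' pass, move down to (3,4)
Step 4: enter (3,4), '.' pass, move down to (4,4)
Step 5: enter (4,4), '.' pass, move down to (5,4)
Step 6: enter (5,4), '.' pass, move down to (6,4)
Step 7: enter (6,4), '.' pass, move down to (7,4)
Step 8: enter (7,4), '.' pass, move down to (8,4)
Step 9: enter (8,4), '.' pass, move down to (9,4)
Step 10: at (9,4) — EXIT via bottom edge, pos 4
Path length (cell visits): 9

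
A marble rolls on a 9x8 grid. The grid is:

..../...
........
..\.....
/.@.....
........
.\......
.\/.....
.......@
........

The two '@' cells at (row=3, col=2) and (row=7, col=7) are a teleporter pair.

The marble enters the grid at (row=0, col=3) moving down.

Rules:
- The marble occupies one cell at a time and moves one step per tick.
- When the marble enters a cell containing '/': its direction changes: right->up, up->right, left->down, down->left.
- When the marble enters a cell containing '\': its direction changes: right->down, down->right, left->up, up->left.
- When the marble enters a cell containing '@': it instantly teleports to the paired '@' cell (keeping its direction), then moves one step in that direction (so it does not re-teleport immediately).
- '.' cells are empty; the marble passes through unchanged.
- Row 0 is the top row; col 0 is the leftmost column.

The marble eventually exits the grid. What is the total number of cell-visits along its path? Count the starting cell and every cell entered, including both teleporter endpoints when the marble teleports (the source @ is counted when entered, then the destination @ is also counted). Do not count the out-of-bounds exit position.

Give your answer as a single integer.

Step 1: enter (0,3), '.' pass, move down to (1,3)
Step 2: enter (1,3), '.' pass, move down to (2,3)
Step 3: enter (2,3), '.' pass, move down to (3,3)
Step 4: enter (3,3), '.' pass, move down to (4,3)
Step 5: enter (4,3), '.' pass, move down to (5,3)
Step 6: enter (5,3), '.' pass, move down to (6,3)
Step 7: enter (6,3), '.' pass, move down to (7,3)
Step 8: enter (7,3), '.' pass, move down to (8,3)
Step 9: enter (8,3), '.' pass, move down to (9,3)
Step 10: at (9,3) — EXIT via bottom edge, pos 3
Path length (cell visits): 9

Answer: 9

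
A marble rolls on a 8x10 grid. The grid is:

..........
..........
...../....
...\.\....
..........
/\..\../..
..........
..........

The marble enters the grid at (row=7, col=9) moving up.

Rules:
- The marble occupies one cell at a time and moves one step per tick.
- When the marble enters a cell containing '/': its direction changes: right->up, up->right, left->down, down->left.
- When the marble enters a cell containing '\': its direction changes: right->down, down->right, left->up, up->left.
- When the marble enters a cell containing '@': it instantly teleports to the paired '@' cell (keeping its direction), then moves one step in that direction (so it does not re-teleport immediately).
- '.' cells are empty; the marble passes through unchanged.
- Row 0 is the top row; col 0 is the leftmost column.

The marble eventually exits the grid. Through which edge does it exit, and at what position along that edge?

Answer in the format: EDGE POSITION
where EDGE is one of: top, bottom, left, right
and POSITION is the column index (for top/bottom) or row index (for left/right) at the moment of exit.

Step 1: enter (7,9), '.' pass, move up to (6,9)
Step 2: enter (6,9), '.' pass, move up to (5,9)
Step 3: enter (5,9), '.' pass, move up to (4,9)
Step 4: enter (4,9), '.' pass, move up to (3,9)
Step 5: enter (3,9), '.' pass, move up to (2,9)
Step 6: enter (2,9), '.' pass, move up to (1,9)
Step 7: enter (1,9), '.' pass, move up to (0,9)
Step 8: enter (0,9), '.' pass, move up to (-1,9)
Step 9: at (-1,9) — EXIT via top edge, pos 9

Answer: top 9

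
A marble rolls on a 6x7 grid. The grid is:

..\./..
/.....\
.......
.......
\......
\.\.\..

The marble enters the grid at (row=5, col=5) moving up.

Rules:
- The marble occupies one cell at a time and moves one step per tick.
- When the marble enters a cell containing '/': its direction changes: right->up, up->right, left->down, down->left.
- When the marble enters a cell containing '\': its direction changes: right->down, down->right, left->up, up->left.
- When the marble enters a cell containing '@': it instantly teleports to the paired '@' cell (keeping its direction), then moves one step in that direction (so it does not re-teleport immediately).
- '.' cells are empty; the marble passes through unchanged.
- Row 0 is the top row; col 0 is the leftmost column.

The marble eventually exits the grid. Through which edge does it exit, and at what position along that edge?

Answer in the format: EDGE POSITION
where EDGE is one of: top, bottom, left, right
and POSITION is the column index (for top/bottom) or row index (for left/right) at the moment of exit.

Answer: top 5

Derivation:
Step 1: enter (5,5), '.' pass, move up to (4,5)
Step 2: enter (4,5), '.' pass, move up to (3,5)
Step 3: enter (3,5), '.' pass, move up to (2,5)
Step 4: enter (2,5), '.' pass, move up to (1,5)
Step 5: enter (1,5), '.' pass, move up to (0,5)
Step 6: enter (0,5), '.' pass, move up to (-1,5)
Step 7: at (-1,5) — EXIT via top edge, pos 5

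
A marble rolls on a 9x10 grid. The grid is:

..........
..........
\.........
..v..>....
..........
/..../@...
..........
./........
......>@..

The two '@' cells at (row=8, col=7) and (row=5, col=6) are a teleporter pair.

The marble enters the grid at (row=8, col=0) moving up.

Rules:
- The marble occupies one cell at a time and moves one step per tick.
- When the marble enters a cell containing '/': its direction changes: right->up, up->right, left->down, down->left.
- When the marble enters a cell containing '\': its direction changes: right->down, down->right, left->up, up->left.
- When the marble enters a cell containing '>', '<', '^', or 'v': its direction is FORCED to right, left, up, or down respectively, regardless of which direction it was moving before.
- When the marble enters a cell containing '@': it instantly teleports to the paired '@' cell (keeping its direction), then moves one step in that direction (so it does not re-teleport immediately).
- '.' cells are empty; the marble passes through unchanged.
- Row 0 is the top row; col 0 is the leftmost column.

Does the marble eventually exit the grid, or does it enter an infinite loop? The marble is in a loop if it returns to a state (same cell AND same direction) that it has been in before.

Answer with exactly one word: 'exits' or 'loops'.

Step 1: enter (8,0), '.' pass, move up to (7,0)
Step 2: enter (7,0), '.' pass, move up to (6,0)
Step 3: enter (6,0), '.' pass, move up to (5,0)
Step 4: enter (5,0), '/' deflects up->right, move right to (5,1)
Step 5: enter (5,1), '.' pass, move right to (5,2)
Step 6: enter (5,2), '.' pass, move right to (5,3)
Step 7: enter (5,3), '.' pass, move right to (5,4)
Step 8: enter (5,4), '.' pass, move right to (5,5)
Step 9: enter (5,5), '/' deflects right->up, move up to (4,5)
Step 10: enter (4,5), '.' pass, move up to (3,5)
Step 11: enter (3,5), '>' forces up->right, move right to (3,6)
Step 12: enter (3,6), '.' pass, move right to (3,7)
Step 13: enter (3,7), '.' pass, move right to (3,8)
Step 14: enter (3,8), '.' pass, move right to (3,9)
Step 15: enter (3,9), '.' pass, move right to (3,10)
Step 16: at (3,10) — EXIT via right edge, pos 3

Answer: exits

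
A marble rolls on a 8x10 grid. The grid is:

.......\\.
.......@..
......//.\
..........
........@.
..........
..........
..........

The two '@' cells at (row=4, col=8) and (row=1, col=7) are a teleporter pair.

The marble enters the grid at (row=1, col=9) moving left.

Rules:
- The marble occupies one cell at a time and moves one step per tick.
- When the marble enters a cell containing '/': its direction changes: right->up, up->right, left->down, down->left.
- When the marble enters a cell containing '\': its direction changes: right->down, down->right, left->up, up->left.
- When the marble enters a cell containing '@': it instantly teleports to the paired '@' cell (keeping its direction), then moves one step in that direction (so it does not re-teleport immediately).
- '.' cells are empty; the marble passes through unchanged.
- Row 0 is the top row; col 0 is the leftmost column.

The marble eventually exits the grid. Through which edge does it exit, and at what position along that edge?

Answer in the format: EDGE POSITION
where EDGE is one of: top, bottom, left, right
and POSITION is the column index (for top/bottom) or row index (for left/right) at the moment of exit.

Step 1: enter (1,9), '.' pass, move left to (1,8)
Step 2: enter (1,8), '.' pass, move left to (1,7)
Step 3: enter (1,7), '@' teleport (1,7)->(4,8), also enter (4,8), move left to (4,7)
Step 4: enter (4,7), '.' pass, move left to (4,6)
Step 5: enter (4,6), '.' pass, move left to (4,5)
Step 6: enter (4,5), '.' pass, move left to (4,4)
Step 7: enter (4,4), '.' pass, move left to (4,3)
Step 8: enter (4,3), '.' pass, move left to (4,2)
Step 9: enter (4,2), '.' pass, move left to (4,1)
Step 10: enter (4,1), '.' pass, move left to (4,0)
Step 11: enter (4,0), '.' pass, move left to (4,-1)
Step 12: at (4,-1) — EXIT via left edge, pos 4

Answer: left 4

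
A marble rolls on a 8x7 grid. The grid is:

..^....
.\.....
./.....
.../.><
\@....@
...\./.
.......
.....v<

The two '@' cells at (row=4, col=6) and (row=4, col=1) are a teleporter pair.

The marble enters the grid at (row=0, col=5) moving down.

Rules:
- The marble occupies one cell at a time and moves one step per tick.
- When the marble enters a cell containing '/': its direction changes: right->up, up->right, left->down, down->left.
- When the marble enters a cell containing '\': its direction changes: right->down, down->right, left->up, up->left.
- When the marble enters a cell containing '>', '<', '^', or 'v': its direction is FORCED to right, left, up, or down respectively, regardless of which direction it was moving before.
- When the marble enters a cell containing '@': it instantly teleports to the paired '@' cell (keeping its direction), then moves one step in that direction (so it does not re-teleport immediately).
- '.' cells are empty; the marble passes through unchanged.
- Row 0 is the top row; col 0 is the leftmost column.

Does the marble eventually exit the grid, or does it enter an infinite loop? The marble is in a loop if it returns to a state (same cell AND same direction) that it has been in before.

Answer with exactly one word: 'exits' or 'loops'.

Step 1: enter (0,5), '.' pass, move down to (1,5)
Step 2: enter (1,5), '.' pass, move down to (2,5)
Step 3: enter (2,5), '.' pass, move down to (3,5)
Step 4: enter (3,5), '>' forces down->right, move right to (3,6)
Step 5: enter (3,6), '<' forces right->left, move left to (3,5)
Step 6: enter (3,5), '>' forces left->right, move right to (3,6)
Step 7: at (3,6) dir=right — LOOP DETECTED (seen before)

Answer: loops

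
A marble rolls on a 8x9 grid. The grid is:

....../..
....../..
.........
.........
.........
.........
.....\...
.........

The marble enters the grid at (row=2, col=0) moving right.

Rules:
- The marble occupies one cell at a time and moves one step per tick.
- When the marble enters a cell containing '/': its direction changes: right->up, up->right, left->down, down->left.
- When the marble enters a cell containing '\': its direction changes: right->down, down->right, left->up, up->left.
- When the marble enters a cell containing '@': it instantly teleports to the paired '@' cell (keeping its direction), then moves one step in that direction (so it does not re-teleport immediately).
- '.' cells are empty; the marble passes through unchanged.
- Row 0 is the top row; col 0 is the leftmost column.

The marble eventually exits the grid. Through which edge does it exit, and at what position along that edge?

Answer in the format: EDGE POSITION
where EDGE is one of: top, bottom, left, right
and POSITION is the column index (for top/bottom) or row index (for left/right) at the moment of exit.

Answer: right 2

Derivation:
Step 1: enter (2,0), '.' pass, move right to (2,1)
Step 2: enter (2,1), '.' pass, move right to (2,2)
Step 3: enter (2,2), '.' pass, move right to (2,3)
Step 4: enter (2,3), '.' pass, move right to (2,4)
Step 5: enter (2,4), '.' pass, move right to (2,5)
Step 6: enter (2,5), '.' pass, move right to (2,6)
Step 7: enter (2,6), '.' pass, move right to (2,7)
Step 8: enter (2,7), '.' pass, move right to (2,8)
Step 9: enter (2,8), '.' pass, move right to (2,9)
Step 10: at (2,9) — EXIT via right edge, pos 2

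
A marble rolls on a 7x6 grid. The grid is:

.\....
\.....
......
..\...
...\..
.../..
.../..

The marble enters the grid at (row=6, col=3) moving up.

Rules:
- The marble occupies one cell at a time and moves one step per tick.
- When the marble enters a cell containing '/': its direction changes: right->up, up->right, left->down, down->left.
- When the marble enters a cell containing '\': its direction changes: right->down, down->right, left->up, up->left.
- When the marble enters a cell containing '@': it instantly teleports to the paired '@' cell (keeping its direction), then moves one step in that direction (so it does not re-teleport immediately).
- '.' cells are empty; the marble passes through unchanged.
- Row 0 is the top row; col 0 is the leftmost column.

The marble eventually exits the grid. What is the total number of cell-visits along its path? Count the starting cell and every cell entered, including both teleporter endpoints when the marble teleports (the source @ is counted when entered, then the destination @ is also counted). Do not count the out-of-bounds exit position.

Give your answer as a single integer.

Answer: 3

Derivation:
Step 1: enter (6,3), '/' deflects up->right, move right to (6,4)
Step 2: enter (6,4), '.' pass, move right to (6,5)
Step 3: enter (6,5), '.' pass, move right to (6,6)
Step 4: at (6,6) — EXIT via right edge, pos 6
Path length (cell visits): 3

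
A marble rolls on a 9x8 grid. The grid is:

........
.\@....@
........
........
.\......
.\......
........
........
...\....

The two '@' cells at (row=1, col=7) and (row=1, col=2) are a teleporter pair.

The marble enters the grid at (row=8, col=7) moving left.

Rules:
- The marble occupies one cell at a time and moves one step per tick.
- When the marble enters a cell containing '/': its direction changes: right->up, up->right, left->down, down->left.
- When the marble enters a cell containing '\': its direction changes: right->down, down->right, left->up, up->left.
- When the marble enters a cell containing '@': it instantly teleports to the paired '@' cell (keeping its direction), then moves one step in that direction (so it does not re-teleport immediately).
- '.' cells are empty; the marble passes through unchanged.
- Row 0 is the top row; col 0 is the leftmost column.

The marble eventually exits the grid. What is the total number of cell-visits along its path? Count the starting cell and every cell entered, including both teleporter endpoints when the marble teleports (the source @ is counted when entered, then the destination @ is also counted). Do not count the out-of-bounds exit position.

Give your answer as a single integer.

Step 1: enter (8,7), '.' pass, move left to (8,6)
Step 2: enter (8,6), '.' pass, move left to (8,5)
Step 3: enter (8,5), '.' pass, move left to (8,4)
Step 4: enter (8,4), '.' pass, move left to (8,3)
Step 5: enter (8,3), '\' deflects left->up, move up to (7,3)
Step 6: enter (7,3), '.' pass, move up to (6,3)
Step 7: enter (6,3), '.' pass, move up to (5,3)
Step 8: enter (5,3), '.' pass, move up to (4,3)
Step 9: enter (4,3), '.' pass, move up to (3,3)
Step 10: enter (3,3), '.' pass, move up to (2,3)
Step 11: enter (2,3), '.' pass, move up to (1,3)
Step 12: enter (1,3), '.' pass, move up to (0,3)
Step 13: enter (0,3), '.' pass, move up to (-1,3)
Step 14: at (-1,3) — EXIT via top edge, pos 3
Path length (cell visits): 13

Answer: 13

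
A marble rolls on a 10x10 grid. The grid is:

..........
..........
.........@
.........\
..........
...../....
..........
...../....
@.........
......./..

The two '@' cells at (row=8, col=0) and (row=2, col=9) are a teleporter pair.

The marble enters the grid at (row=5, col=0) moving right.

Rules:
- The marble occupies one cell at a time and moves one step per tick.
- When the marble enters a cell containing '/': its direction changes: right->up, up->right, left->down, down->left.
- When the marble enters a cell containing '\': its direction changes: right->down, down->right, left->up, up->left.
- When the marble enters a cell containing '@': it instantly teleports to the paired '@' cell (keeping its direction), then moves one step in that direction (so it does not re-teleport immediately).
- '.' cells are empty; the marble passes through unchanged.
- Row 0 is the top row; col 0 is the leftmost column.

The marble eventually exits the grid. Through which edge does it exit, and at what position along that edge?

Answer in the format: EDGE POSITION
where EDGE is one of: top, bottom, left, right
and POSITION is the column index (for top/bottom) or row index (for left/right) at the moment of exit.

Answer: top 5

Derivation:
Step 1: enter (5,0), '.' pass, move right to (5,1)
Step 2: enter (5,1), '.' pass, move right to (5,2)
Step 3: enter (5,2), '.' pass, move right to (5,3)
Step 4: enter (5,3), '.' pass, move right to (5,4)
Step 5: enter (5,4), '.' pass, move right to (5,5)
Step 6: enter (5,5), '/' deflects right->up, move up to (4,5)
Step 7: enter (4,5), '.' pass, move up to (3,5)
Step 8: enter (3,5), '.' pass, move up to (2,5)
Step 9: enter (2,5), '.' pass, move up to (1,5)
Step 10: enter (1,5), '.' pass, move up to (0,5)
Step 11: enter (0,5), '.' pass, move up to (-1,5)
Step 12: at (-1,5) — EXIT via top edge, pos 5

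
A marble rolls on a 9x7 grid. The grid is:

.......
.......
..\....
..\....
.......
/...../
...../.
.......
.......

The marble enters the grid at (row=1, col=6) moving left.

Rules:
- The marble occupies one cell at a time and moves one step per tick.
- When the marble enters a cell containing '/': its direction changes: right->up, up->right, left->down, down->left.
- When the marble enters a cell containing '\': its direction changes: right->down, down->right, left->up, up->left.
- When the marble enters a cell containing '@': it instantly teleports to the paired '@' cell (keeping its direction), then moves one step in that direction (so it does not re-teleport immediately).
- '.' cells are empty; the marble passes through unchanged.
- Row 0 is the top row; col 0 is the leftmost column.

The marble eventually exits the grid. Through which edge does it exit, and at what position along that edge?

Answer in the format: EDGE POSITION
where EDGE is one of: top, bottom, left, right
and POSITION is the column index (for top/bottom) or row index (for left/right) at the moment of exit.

Answer: left 1

Derivation:
Step 1: enter (1,6), '.' pass, move left to (1,5)
Step 2: enter (1,5), '.' pass, move left to (1,4)
Step 3: enter (1,4), '.' pass, move left to (1,3)
Step 4: enter (1,3), '.' pass, move left to (1,2)
Step 5: enter (1,2), '.' pass, move left to (1,1)
Step 6: enter (1,1), '.' pass, move left to (1,0)
Step 7: enter (1,0), '.' pass, move left to (1,-1)
Step 8: at (1,-1) — EXIT via left edge, pos 1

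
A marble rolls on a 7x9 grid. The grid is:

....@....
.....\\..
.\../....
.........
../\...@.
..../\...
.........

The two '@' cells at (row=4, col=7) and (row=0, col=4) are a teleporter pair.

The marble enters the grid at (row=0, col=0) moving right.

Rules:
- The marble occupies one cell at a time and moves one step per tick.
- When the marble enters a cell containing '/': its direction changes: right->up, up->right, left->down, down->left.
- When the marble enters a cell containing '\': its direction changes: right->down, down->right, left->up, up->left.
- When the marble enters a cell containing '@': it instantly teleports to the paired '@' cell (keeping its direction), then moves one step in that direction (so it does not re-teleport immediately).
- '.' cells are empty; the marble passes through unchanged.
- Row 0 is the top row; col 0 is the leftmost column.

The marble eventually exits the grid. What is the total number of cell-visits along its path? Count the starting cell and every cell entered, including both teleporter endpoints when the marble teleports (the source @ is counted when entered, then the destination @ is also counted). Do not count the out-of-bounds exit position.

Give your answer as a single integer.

Step 1: enter (0,0), '.' pass, move right to (0,1)
Step 2: enter (0,1), '.' pass, move right to (0,2)
Step 3: enter (0,2), '.' pass, move right to (0,3)
Step 4: enter (0,3), '.' pass, move right to (0,4)
Step 5: enter (0,4), '@' teleport (0,4)->(4,7), also enter (4,7), move right to (4,8)
Step 6: enter (4,8), '.' pass, move right to (4,9)
Step 7: at (4,9) — EXIT via right edge, pos 4
Path length (cell visits): 7

Answer: 7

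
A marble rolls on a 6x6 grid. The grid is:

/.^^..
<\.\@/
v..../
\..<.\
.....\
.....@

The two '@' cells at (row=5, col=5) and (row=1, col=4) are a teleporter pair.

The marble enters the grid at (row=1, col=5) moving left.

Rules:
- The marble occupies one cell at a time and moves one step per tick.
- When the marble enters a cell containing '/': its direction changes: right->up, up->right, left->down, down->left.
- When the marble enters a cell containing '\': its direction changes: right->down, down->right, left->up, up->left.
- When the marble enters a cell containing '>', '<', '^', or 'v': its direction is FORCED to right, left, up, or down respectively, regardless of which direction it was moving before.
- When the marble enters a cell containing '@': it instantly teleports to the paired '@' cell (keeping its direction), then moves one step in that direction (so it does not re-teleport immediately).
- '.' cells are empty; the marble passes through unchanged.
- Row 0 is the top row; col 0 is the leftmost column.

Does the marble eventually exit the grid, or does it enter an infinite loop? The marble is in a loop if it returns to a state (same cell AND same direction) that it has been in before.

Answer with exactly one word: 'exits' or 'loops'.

Step 1: enter (1,5), '/' deflects left->down, move down to (2,5)
Step 2: enter (2,5), '/' deflects down->left, move left to (2,4)
Step 3: enter (2,4), '.' pass, move left to (2,3)
Step 4: enter (2,3), '.' pass, move left to (2,2)
Step 5: enter (2,2), '.' pass, move left to (2,1)
Step 6: enter (2,1), '.' pass, move left to (2,0)
Step 7: enter (2,0), 'v' forces left->down, move down to (3,0)
Step 8: enter (3,0), '\' deflects down->right, move right to (3,1)
Step 9: enter (3,1), '.' pass, move right to (3,2)
Step 10: enter (3,2), '.' pass, move right to (3,3)
Step 11: enter (3,3), '<' forces right->left, move left to (3,2)
Step 12: enter (3,2), '.' pass, move left to (3,1)
Step 13: enter (3,1), '.' pass, move left to (3,0)
Step 14: enter (3,0), '\' deflects left->up, move up to (2,0)
Step 15: enter (2,0), 'v' forces up->down, move down to (3,0)
Step 16: at (3,0) dir=down — LOOP DETECTED (seen before)

Answer: loops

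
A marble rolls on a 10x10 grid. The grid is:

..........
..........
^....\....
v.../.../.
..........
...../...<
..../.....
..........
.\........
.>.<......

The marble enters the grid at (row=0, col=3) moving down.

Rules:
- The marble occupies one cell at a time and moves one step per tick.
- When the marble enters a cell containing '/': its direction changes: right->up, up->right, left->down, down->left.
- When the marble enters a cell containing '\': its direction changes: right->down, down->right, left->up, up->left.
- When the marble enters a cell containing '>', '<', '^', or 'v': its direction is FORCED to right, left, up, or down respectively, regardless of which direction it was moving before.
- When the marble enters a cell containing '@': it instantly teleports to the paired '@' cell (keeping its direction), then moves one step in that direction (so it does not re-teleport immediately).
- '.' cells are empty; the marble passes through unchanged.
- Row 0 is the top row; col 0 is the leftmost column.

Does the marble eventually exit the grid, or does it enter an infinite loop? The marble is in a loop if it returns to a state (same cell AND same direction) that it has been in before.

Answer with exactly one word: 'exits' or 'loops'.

Step 1: enter (0,3), '.' pass, move down to (1,3)
Step 2: enter (1,3), '.' pass, move down to (2,3)
Step 3: enter (2,3), '.' pass, move down to (3,3)
Step 4: enter (3,3), '.' pass, move down to (4,3)
Step 5: enter (4,3), '.' pass, move down to (5,3)
Step 6: enter (5,3), '.' pass, move down to (6,3)
Step 7: enter (6,3), '.' pass, move down to (7,3)
Step 8: enter (7,3), '.' pass, move down to (8,3)
Step 9: enter (8,3), '.' pass, move down to (9,3)
Step 10: enter (9,3), '<' forces down->left, move left to (9,2)
Step 11: enter (9,2), '.' pass, move left to (9,1)
Step 12: enter (9,1), '>' forces left->right, move right to (9,2)
Step 13: enter (9,2), '.' pass, move right to (9,3)
Step 14: enter (9,3), '<' forces right->left, move left to (9,2)
Step 15: at (9,2) dir=left — LOOP DETECTED (seen before)

Answer: loops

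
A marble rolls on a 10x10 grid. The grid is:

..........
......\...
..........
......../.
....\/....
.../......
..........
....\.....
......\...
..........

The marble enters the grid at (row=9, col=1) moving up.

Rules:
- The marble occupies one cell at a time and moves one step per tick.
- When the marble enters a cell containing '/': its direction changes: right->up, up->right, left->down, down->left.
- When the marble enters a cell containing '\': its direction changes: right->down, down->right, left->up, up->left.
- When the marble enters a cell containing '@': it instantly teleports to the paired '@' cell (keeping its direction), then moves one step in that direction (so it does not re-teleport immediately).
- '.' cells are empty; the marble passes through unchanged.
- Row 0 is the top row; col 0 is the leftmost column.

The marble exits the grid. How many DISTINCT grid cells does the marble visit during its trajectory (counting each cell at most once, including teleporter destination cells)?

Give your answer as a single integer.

Step 1: enter (9,1), '.' pass, move up to (8,1)
Step 2: enter (8,1), '.' pass, move up to (7,1)
Step 3: enter (7,1), '.' pass, move up to (6,1)
Step 4: enter (6,1), '.' pass, move up to (5,1)
Step 5: enter (5,1), '.' pass, move up to (4,1)
Step 6: enter (4,1), '.' pass, move up to (3,1)
Step 7: enter (3,1), '.' pass, move up to (2,1)
Step 8: enter (2,1), '.' pass, move up to (1,1)
Step 9: enter (1,1), '.' pass, move up to (0,1)
Step 10: enter (0,1), '.' pass, move up to (-1,1)
Step 11: at (-1,1) — EXIT via top edge, pos 1
Distinct cells visited: 10 (path length 10)

Answer: 10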